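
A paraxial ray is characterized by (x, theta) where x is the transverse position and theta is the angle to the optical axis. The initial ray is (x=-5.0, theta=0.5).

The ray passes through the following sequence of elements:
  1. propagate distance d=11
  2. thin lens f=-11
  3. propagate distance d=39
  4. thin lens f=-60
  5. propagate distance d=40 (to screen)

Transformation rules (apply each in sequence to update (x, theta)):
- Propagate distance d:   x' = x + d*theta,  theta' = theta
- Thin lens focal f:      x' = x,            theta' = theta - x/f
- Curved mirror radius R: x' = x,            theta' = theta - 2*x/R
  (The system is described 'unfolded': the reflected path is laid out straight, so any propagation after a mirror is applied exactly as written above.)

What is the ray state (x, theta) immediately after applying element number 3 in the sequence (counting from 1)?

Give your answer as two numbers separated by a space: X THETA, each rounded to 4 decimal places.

Initial: x=-5.0000 theta=0.5000
After 1 (propagate distance d=11): x=0.5000 theta=0.5000
After 2 (thin lens f=-11): x=0.5000 theta=6/11 (≈0.5455)
After 3 (propagate distance d=39): x=479/22 (≈21.7727) theta=6/11 (≈0.5455)
Rounded to 4 decimal places: x = 21.7727, theta = 0.5455

Answer: 21.7727 0.5455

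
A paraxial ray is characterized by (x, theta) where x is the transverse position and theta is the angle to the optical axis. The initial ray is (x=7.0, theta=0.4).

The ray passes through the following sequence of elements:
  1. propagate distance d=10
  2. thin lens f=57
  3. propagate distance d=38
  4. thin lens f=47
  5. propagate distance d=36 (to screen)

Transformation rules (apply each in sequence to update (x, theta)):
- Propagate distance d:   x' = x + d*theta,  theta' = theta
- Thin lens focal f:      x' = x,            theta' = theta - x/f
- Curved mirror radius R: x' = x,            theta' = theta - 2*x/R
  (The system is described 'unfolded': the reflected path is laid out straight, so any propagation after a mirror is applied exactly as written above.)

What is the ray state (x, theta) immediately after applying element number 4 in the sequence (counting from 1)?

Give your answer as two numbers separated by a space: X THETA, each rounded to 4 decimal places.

Initial: x=7.0000 theta=0.4000
After 1 (propagate distance d=10): x=11.0000 theta=0.4000
After 2 (thin lens f=57): x=11.0000 theta=59/285 (≈0.2070)
After 3 (propagate distance d=38): x=283/15 (≈18.8667) theta=59/285 (≈0.2070)
After 4 (thin lens f=47): x=283/15 (≈18.8667) theta=-868/4465 (≈-0.1944)
Rounded to 4 decimal places: x = 18.8667, theta = -0.1944

Answer: 18.8667 -0.1944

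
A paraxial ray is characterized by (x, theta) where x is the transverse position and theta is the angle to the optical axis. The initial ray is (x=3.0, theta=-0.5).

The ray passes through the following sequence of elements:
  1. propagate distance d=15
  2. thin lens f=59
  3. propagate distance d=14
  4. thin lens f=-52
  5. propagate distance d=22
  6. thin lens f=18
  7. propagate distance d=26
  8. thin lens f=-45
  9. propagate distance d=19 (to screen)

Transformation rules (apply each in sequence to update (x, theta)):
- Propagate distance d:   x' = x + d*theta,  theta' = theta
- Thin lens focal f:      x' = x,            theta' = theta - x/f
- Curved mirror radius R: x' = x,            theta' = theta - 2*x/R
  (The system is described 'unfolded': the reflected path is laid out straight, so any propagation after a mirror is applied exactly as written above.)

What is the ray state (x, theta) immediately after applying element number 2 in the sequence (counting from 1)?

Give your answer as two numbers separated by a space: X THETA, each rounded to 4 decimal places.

Initial: x=3.0000 theta=-0.5000
After 1 (propagate distance d=15): x=-4.5000 theta=-0.5000
After 2 (thin lens f=59): x=-4.5000 theta=-25/59 (≈-0.4237)
Rounded to 4 decimal places: x = -4.5000, theta = -0.4237

Answer: -4.5000 -0.4237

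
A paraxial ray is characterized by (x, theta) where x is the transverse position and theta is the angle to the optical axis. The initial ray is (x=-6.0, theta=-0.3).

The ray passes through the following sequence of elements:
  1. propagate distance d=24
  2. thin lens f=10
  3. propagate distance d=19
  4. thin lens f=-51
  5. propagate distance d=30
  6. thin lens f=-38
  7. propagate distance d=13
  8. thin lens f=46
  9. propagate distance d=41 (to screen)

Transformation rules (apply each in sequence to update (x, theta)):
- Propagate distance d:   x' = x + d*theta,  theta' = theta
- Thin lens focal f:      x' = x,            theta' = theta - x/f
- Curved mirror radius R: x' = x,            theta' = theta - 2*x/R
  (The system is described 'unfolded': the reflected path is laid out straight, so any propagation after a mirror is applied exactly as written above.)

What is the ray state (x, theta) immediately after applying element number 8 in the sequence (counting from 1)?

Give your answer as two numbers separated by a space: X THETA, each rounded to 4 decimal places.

Answer: 69.0769 0.7031

Derivation:
Initial: x=-6.0000 theta=-0.3000
After 1 (propagate distance d=24): x=-13.2000 theta=-0.3000
After 2 (thin lens f=10): x=-13.2000 theta=1.0200
After 3 (propagate distance d=19): x=6.1800 theta=1.0200
After 4 (thin lens f=-51): x=6.1800 theta=97/85 (≈1.1412)
After 5 (propagate distance d=30): x=34353/850 (≈40.4153) theta=97/85 (≈1.1412)
After 6 (thin lens f=-38): x=34353/850 (≈40.4153) theta=4189/1900 (≈2.2047)
After 7 (propagate distance d=13): x=2231183/32300 (≈69.0769) theta=4189/1900 (≈2.2047)
After 8 (thin lens f=46): x=2231183/32300 (≈69.0769) theta=208923/297160 (≈0.7031)
Rounded to 4 decimal places: x = 69.0769, theta = 0.7031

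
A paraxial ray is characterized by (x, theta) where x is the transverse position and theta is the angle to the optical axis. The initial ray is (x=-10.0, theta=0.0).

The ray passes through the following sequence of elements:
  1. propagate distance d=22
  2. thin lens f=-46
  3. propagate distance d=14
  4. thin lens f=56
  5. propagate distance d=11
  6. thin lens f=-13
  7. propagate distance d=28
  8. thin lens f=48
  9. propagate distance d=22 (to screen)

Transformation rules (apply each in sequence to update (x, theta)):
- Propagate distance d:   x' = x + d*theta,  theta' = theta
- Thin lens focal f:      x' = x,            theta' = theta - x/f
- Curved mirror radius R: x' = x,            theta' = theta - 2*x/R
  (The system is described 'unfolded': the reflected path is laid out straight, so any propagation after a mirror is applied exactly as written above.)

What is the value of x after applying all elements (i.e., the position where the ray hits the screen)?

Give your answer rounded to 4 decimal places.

Initial: x=-10.0000 theta=0.0000
After 1 (propagate distance d=22): x=-10.0000 theta=0.0000
After 2 (thin lens f=-46): x=-10.0000 theta=-5/23 (≈-0.2174)
After 3 (propagate distance d=14): x=-300/23 (≈-13.0435) theta=-5/23 (≈-0.2174)
After 4 (thin lens f=56): x=-300/23 (≈-13.0435) theta=5/322 (≈0.0155)
After 5 (propagate distance d=11): x=-4145/322 (≈-12.8727) theta=5/322 (≈0.0155)
After 6 (thin lens f=-13): x=-4145/322 (≈-12.8727) theta=-2040/2093 (≈-0.9747)
After 7 (propagate distance d=28): x=-168125/4186 (≈-40.1636) theta=-2040/2093 (≈-0.9747)
After 8 (thin lens f=48): x=-168125/4186 (≈-40.1636) theta=-1205/8736 (≈-0.1379)
After 9 (propagate distance d=22 (to screen)): x=-4339865/100464 (≈-43.1982) theta=-1205/8736 (≈-0.1379)
Rounded to 4 decimal places: x = -43.1982

Answer: -43.1982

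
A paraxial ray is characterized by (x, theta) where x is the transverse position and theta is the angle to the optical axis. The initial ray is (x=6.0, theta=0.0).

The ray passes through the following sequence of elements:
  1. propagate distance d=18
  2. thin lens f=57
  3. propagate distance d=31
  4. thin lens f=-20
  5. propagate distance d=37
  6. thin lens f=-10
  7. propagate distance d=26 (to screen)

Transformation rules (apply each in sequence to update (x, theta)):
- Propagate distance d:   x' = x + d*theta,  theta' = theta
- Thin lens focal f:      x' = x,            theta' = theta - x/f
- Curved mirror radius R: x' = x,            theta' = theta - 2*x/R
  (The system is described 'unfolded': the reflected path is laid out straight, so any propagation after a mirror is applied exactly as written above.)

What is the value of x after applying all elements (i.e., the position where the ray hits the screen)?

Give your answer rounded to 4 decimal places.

Initial: x=6.0000 theta=0.0000
After 1 (propagate distance d=18): x=6.0000 theta=0.0000
After 2 (thin lens f=57): x=6.0000 theta=-2/19 (≈-0.1053)
After 3 (propagate distance d=31): x=52/19 (≈2.7368) theta=-2/19 (≈-0.1053)
After 4 (thin lens f=-20): x=52/19 (≈2.7368) theta=3/95 (≈0.0316)
After 5 (propagate distance d=37): x=371/95 (≈3.9053) theta=3/95 (≈0.0316)
After 6 (thin lens f=-10): x=371/95 (≈3.9053) theta=401/950 (≈0.4221)
After 7 (propagate distance d=26 (to screen)): x=14.8800 theta=401/950 (≈0.4221)
Rounded to 4 decimal places: x = 14.8800

Answer: 14.8800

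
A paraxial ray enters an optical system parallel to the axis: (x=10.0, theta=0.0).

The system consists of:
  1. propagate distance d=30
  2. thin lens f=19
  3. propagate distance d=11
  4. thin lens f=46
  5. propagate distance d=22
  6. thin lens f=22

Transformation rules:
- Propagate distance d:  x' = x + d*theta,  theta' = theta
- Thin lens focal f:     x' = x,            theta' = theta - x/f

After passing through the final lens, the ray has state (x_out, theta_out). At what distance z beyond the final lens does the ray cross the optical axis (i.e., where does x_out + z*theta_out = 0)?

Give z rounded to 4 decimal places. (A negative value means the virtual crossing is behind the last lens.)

Initial: x=10.0000 theta=0.0000
After 1 (propagate distance d=30): x=10.0000 theta=0.0000
After 2 (thin lens f=19): x=10.0000 theta=-10/19 (≈-0.5263)
After 3 (propagate distance d=11): x=80/19 (≈4.2105) theta=-10/19 (≈-0.5263)
After 4 (thin lens f=46): x=80/19 (≈4.2105) theta=-270/437 (≈-0.6178)
After 5 (propagate distance d=22): x=-4100/437 (≈-9.3822) theta=-270/437 (≈-0.6178)
After 6 (thin lens f=22): x=-4100/437 (≈-9.3822) theta=-40/209 (≈-0.1914)
z_focus = -x_out/theta_out = -(-4100/437)/(-40/209) = -2255/46 ≈ -49.0217
Rounded to 4 decimal places: z = -49.0217

Answer: -49.0217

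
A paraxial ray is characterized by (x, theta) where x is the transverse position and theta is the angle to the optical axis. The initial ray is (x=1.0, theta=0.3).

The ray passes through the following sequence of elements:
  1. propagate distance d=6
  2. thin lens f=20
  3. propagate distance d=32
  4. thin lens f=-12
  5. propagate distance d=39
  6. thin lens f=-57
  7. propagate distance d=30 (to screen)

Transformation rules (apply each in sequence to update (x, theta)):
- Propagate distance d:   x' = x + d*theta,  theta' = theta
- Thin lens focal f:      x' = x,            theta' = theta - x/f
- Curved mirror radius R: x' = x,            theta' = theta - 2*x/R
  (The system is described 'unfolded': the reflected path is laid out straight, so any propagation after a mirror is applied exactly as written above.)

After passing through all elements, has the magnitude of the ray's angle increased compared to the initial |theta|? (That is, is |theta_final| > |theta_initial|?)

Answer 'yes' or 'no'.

Answer: yes

Derivation:
Initial: x=1.0000 theta=0.3000
After 1 (propagate distance d=6): x=2.8000 theta=0.3000
After 2 (thin lens f=20): x=2.8000 theta=0.1600
After 3 (propagate distance d=32): x=7.9200 theta=0.1600
After 4 (thin lens f=-12): x=7.9200 theta=0.8200
After 5 (propagate distance d=39): x=39.9000 theta=0.8200
After 6 (thin lens f=-57): x=39.9000 theta=1.5200
After 7 (propagate distance d=30 (to screen)): x=85.5000 theta=1.5200
|theta_initial|=0.3000 |theta_final|=1.5200 -> increased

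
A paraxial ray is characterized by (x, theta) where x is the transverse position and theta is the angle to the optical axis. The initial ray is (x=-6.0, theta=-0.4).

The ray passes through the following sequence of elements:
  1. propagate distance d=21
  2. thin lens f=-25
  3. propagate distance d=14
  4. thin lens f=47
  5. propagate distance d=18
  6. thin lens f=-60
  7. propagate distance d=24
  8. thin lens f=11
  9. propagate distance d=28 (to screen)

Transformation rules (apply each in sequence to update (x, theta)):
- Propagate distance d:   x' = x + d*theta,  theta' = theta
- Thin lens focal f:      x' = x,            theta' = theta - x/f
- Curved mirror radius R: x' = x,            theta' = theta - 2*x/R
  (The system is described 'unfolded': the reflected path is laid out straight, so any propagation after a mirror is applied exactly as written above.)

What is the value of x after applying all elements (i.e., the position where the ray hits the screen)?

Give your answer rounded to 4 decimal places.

Initial: x=-6.0000 theta=-0.4000
After 1 (propagate distance d=21): x=-14.4000 theta=-0.4000
After 2 (thin lens f=-25): x=-14.4000 theta=-0.9760
After 3 (propagate distance d=14): x=-28.0640 theta=-0.9760
After 4 (thin lens f=47): x=-28.0640 theta=-2226/5875 (≈-0.3789)
After 5 (propagate distance d=18): x=-204944/5875 (≈-34.8841) theta=-2226/5875 (≈-0.3789)
After 6 (thin lens f=-60): x=-204944/5875 (≈-34.8841) theta=-84626/88125 (≈-0.9603)
After 7 (propagate distance d=24): x=-1701728/29375 (≈-57.9312) theta=-84626/88125 (≈-0.9603)
After 8 (thin lens f=11): x=-1701728/29375 (≈-57.9312) theta=4174298/969375 (≈4.3062)
After 9 (propagate distance d=28 (to screen)): x=12144664/193875 (≈62.6417) theta=4174298/969375 (≈4.3062)
Rounded to 4 decimal places: x = 62.6417

Answer: 62.6417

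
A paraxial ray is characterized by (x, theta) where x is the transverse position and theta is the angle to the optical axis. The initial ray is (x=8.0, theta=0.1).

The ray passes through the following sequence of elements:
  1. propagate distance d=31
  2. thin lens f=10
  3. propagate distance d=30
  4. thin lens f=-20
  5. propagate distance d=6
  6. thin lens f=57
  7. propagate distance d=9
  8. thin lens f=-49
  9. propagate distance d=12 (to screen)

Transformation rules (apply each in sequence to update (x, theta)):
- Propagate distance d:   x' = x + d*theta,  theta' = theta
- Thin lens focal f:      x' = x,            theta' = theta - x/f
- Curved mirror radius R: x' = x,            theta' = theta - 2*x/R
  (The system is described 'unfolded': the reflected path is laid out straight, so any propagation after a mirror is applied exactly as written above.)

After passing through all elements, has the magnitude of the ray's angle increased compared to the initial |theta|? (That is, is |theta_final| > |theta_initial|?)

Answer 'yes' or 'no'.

Answer: yes

Derivation:
Initial: x=8.0000 theta=0.1000
After 1 (propagate distance d=31): x=11.1000 theta=0.1000
After 2 (thin lens f=10): x=11.1000 theta=-1.0100
After 3 (propagate distance d=30): x=-19.2000 theta=-1.0100
After 4 (thin lens f=-20): x=-19.2000 theta=-1.9700
After 5 (propagate distance d=6): x=-31.0200 theta=-1.9700
After 6 (thin lens f=57): x=-31.0200 theta=-2709/1900 (≈-1.4258)
After 7 (propagate distance d=9): x=-83319/1900 (≈-43.8521) theta=-2709/1900 (≈-1.4258)
After 8 (thin lens f=-49): x=-83319/1900 (≈-43.8521) theta=-10803/4655 (≈-2.3207)
After 9 (propagate distance d=12 (to screen)): x=-6675351/93100 (≈-71.7009) theta=-10803/4655 (≈-2.3207)
|theta_initial|=0.1000 |theta_final|=10803/4655 (≈2.3207) -> increased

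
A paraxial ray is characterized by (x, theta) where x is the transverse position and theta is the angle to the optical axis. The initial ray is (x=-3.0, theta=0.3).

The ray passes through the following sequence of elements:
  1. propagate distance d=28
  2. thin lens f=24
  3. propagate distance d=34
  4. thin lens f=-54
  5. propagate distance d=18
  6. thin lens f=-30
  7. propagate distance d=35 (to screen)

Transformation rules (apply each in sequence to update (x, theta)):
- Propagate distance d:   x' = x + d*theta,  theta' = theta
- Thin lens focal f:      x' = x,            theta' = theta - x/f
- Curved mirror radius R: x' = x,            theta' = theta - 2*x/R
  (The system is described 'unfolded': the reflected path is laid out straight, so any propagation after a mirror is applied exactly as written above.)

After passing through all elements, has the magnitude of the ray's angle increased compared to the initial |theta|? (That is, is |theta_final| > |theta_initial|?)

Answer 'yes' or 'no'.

Initial: x=-3.0000 theta=0.3000
After 1 (propagate distance d=28): x=5.4000 theta=0.3000
After 2 (thin lens f=24): x=5.4000 theta=0.0750
After 3 (propagate distance d=34): x=7.9500 theta=0.0750
After 4 (thin lens f=-54): x=7.9500 theta=2/9 (≈0.2222)
After 5 (propagate distance d=18): x=11.9500 theta=2/9 (≈0.2222)
After 6 (thin lens f=-30): x=11.9500 theta=1117/1800 (≈0.6206)
After 7 (propagate distance d=35 (to screen)): x=12121/360 (≈33.6694) theta=1117/1800 (≈0.6206)
|theta_initial|=0.3000 |theta_final|=1117/1800 (≈0.6206) -> increased

Answer: yes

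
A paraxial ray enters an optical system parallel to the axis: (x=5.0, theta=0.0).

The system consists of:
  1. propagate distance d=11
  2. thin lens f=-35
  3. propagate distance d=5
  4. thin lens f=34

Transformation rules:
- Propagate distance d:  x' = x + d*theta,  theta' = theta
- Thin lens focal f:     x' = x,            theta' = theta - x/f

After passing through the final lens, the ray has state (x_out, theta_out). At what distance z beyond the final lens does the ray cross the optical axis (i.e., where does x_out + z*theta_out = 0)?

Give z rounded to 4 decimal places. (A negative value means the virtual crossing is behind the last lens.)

Initial: x=5.0000 theta=0.0000
After 1 (propagate distance d=11): x=5.0000 theta=0.0000
After 2 (thin lens f=-35): x=5.0000 theta=1/7 (≈0.1429)
After 3 (propagate distance d=5): x=40/7 (≈5.7143) theta=1/7 (≈0.1429)
After 4 (thin lens f=34): x=40/7 (≈5.7143) theta=-3/119 (≈-0.0252)
z_focus = -x_out/theta_out = -(40/7)/(-3/119) = 680/3 ≈ 226.6667
Rounded to 4 decimal places: z = 226.6667

Answer: 226.6667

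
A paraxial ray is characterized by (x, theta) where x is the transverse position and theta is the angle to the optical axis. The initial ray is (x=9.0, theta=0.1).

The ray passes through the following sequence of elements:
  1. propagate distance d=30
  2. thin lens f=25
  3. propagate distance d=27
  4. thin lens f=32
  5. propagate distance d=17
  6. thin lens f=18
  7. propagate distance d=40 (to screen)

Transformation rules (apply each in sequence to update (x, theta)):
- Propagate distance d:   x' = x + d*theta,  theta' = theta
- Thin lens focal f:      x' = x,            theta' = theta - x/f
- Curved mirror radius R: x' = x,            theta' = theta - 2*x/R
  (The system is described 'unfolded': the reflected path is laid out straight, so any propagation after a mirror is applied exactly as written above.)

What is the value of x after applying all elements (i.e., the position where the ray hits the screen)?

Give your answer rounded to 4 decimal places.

Answer: -10.4763

Derivation:
Initial: x=9.0000 theta=0.1000
After 1 (propagate distance d=30): x=12.0000 theta=0.1000
After 2 (thin lens f=25): x=12.0000 theta=-0.3800
After 3 (propagate distance d=27): x=1.7400 theta=-0.3800
After 4 (thin lens f=32): x=1.7400 theta=-139/320 (≈-0.4344)
After 5 (propagate distance d=17): x=-9031/1600 (≈-5.6444) theta=-139/320 (≈-0.4344)
After 6 (thin lens f=18): x=-9031/1600 (≈-5.6444) theta=-3479/28800 (≈-0.1208)
After 7 (propagate distance d=40 (to screen)): x=-150859/14400 (≈-10.4763) theta=-3479/28800 (≈-0.1208)
Rounded to 4 decimal places: x = -10.4763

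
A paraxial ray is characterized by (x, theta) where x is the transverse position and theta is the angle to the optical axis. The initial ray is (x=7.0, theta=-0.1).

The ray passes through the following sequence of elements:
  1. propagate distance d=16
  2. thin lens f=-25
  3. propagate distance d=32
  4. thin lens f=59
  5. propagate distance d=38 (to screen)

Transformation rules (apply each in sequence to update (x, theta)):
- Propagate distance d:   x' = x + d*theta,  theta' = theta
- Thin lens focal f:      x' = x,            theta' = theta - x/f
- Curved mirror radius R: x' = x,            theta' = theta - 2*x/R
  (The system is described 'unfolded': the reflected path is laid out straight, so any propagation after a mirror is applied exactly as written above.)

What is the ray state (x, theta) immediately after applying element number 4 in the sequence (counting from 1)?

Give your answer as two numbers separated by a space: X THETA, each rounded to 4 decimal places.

Initial: x=7.0000 theta=-0.1000
After 1 (propagate distance d=16): x=5.4000 theta=-0.1000
After 2 (thin lens f=-25): x=5.4000 theta=0.1160
After 3 (propagate distance d=32): x=9.1120 theta=0.1160
After 4 (thin lens f=59): x=9.1120 theta=-567/14750 (≈-0.0384)
Rounded to 4 decimal places: x = 9.1120, theta = -0.0384

Answer: 9.1120 -0.0384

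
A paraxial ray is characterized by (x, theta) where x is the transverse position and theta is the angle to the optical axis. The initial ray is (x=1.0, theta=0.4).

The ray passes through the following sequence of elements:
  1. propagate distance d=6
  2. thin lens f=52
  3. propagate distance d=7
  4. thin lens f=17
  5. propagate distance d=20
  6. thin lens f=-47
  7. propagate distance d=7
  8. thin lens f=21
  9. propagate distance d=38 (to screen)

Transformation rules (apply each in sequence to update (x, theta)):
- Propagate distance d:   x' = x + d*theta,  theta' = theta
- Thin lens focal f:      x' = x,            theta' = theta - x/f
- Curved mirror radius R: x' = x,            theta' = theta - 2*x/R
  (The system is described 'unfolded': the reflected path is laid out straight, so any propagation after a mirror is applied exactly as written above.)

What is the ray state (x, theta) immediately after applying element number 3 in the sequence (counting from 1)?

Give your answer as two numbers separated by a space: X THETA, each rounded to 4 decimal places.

Initial: x=1.0000 theta=0.4000
After 1 (propagate distance d=6): x=3.4000 theta=0.4000
After 2 (thin lens f=52): x=3.4000 theta=87/260 (≈0.3346)
After 3 (propagate distance d=7): x=1493/260 (≈5.7423) theta=87/260 (≈0.3346)
Rounded to 4 decimal places: x = 5.7423, theta = 0.3346

Answer: 5.7423 0.3346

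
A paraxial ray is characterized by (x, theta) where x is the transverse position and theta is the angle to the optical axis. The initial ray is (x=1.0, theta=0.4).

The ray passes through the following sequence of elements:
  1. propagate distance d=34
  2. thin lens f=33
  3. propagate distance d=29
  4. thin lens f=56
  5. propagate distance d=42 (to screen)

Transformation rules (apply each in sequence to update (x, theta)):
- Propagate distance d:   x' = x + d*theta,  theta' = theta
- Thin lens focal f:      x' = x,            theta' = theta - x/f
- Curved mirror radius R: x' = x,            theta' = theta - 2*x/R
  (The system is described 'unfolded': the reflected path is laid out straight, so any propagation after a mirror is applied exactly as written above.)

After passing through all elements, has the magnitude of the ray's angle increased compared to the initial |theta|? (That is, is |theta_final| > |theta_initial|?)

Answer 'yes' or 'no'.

Initial: x=1.0000 theta=0.4000
After 1 (propagate distance d=34): x=14.6000 theta=0.4000
After 2 (thin lens f=33): x=14.6000 theta=-7/165 (≈-0.0424)
After 3 (propagate distance d=29): x=2206/165 (≈13.3697) theta=-7/165 (≈-0.0424)
After 4 (thin lens f=56): x=2206/165 (≈13.3697) theta=-433/1540 (≈-0.2812)
After 5 (propagate distance d=42 (to screen)): x=103/66 (≈1.5606) theta=-433/1540 (≈-0.2812)
|theta_initial|=0.4000 |theta_final|=433/1540 (≈0.2812) -> not increased

Answer: no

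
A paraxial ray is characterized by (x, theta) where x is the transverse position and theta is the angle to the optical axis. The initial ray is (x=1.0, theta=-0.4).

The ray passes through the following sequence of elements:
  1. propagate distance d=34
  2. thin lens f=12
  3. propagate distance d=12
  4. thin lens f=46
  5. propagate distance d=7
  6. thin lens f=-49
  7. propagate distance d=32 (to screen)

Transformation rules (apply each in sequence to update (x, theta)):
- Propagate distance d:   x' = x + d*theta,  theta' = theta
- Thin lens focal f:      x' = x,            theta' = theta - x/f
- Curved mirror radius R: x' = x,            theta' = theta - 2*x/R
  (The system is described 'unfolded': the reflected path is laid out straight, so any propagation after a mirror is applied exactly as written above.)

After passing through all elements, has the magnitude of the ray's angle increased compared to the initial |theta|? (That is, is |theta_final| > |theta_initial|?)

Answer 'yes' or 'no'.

Initial: x=1.0000 theta=-0.4000
After 1 (propagate distance d=34): x=-12.6000 theta=-0.4000
After 2 (thin lens f=12): x=-12.6000 theta=0.6500
After 3 (propagate distance d=12): x=-4.8000 theta=0.6500
After 4 (thin lens f=46): x=-4.8000 theta=347/460 (≈0.7543)
After 5 (propagate distance d=7): x=221/460 (≈0.4804) theta=347/460 (≈0.7543)
After 6 (thin lens f=-49): x=221/460 (≈0.4804) theta=4306/5635 (≈0.7642)
After 7 (propagate distance d=32 (to screen)): x=561997/22540 (≈24.9333) theta=4306/5635 (≈0.7642)
|theta_initial|=0.4000 |theta_final|=4306/5635 (≈0.7642) -> increased

Answer: yes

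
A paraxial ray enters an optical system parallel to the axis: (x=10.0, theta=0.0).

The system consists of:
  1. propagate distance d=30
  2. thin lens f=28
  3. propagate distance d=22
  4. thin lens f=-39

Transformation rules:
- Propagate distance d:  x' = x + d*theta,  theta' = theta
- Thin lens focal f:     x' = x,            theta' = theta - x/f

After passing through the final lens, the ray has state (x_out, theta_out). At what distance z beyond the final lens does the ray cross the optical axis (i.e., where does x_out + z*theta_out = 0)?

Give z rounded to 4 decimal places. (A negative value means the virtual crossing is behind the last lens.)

Initial: x=10.0000 theta=0.0000
After 1 (propagate distance d=30): x=10.0000 theta=0.0000
After 2 (thin lens f=28): x=10.0000 theta=-5/14 (≈-0.3571)
After 3 (propagate distance d=22): x=15/7 (≈2.1429) theta=-5/14 (≈-0.3571)
After 4 (thin lens f=-39): x=15/7 (≈2.1429) theta=-55/182 (≈-0.3022)
z_focus = -x_out/theta_out = -(15/7)/(-55/182) = 78/11 ≈ 7.0909
Rounded to 4 decimal places: z = 7.0909

Answer: 7.0909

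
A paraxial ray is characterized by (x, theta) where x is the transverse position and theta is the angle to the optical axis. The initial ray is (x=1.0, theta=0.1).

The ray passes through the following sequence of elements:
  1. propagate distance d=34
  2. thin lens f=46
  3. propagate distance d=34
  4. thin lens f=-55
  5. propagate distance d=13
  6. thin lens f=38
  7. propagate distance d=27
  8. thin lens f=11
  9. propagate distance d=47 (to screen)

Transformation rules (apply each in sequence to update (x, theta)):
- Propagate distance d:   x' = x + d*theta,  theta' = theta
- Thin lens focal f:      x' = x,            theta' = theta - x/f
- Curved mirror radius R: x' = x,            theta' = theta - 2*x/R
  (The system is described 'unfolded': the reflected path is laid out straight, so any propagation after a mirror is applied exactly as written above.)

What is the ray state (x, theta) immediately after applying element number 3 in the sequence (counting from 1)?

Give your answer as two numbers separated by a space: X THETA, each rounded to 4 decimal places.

Answer: 4.5478 0.0043

Derivation:
Initial: x=1.0000 theta=0.1000
After 1 (propagate distance d=34): x=4.4000 theta=0.1000
After 2 (thin lens f=46): x=4.4000 theta=1/230 (≈0.0043)
After 3 (propagate distance d=34): x=523/115 (≈4.5478) theta=1/230 (≈0.0043)
Rounded to 4 decimal places: x = 4.5478, theta = 0.0043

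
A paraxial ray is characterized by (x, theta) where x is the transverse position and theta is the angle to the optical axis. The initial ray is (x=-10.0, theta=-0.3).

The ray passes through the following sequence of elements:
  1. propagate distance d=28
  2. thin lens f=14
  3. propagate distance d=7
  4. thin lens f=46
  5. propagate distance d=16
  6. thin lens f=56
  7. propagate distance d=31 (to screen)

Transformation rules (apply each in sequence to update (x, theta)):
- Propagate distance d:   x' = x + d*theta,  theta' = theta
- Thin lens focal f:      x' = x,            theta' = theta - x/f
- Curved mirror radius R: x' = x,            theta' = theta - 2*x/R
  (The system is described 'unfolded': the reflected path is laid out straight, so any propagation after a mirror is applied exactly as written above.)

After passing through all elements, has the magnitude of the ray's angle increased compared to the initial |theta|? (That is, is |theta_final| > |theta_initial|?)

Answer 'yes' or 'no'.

Initial: x=-10.0000 theta=-0.3000
After 1 (propagate distance d=28): x=-18.4000 theta=-0.3000
After 2 (thin lens f=14): x=-18.4000 theta=71/70 (≈1.0143)
After 3 (propagate distance d=7): x=-11.3000 theta=71/70 (≈1.0143)
After 4 (thin lens f=46): x=-11.3000 theta=4057/3220 (≈1.2599)
After 5 (propagate distance d=16): x=14263/1610 (≈8.8590) theta=4057/3220 (≈1.2599)
After 6 (thin lens f=56): x=14263/1610 (≈8.8590) theta=99333/90160 (≈1.1017)
After 7 (propagate distance d=31 (to screen)): x=3878051/90160 (≈43.0130) theta=99333/90160 (≈1.1017)
|theta_initial|=0.3000 |theta_final|=99333/90160 (≈1.1017) -> increased

Answer: yes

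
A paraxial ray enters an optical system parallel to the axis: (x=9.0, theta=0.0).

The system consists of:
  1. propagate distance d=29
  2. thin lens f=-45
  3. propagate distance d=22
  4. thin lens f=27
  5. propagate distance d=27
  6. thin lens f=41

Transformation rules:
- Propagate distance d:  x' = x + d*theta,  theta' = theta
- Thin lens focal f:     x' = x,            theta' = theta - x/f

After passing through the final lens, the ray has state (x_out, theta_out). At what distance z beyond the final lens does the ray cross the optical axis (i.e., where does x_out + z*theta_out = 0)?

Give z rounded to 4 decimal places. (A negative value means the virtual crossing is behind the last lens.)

Initial: x=9.0000 theta=0.0000
After 1 (propagate distance d=29): x=9.0000 theta=0.0000
After 2 (thin lens f=-45): x=9.0000 theta=0.2000
After 3 (propagate distance d=22): x=13.4000 theta=0.2000
After 4 (thin lens f=27): x=13.4000 theta=-8/27 (≈-0.2963)
After 5 (propagate distance d=27): x=5.4000 theta=-8/27 (≈-0.2963)
After 6 (thin lens f=41): x=5.4000 theta=-2369/5535 (≈-0.4280)
z_focus = -x_out/theta_out = -(5.4000)/(-2369/5535) = 29889/2369 ≈ 12.6167
Rounded to 4 decimal places: z = 12.6167

Answer: 12.6167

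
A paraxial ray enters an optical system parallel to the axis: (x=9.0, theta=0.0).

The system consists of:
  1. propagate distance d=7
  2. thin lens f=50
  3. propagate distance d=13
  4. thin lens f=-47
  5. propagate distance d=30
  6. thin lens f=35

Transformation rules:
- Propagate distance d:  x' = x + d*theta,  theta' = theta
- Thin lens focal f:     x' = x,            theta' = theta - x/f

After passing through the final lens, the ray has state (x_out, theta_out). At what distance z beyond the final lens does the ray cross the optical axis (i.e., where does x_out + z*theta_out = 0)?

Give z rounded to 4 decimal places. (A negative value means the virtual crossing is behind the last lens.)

Initial: x=9.0000 theta=0.0000
After 1 (propagate distance d=7): x=9.0000 theta=0.0000
After 2 (thin lens f=50): x=9.0000 theta=-0.1800
After 3 (propagate distance d=13): x=6.6600 theta=-0.1800
After 4 (thin lens f=-47): x=6.6600 theta=-9/235 (≈-0.0383)
After 5 (propagate distance d=30): x=12951/2350 (≈5.5111) theta=-9/235 (≈-0.0383)
After 6 (thin lens f=35): x=12951/2350 (≈5.5111) theta=-16101/82250 (≈-0.1958)
z_focus = -x_out/theta_out = -(12951/2350)/(-16101/82250) = 50365/1789 ≈ 28.1526
Rounded to 4 decimal places: z = 28.1526

Answer: 28.1526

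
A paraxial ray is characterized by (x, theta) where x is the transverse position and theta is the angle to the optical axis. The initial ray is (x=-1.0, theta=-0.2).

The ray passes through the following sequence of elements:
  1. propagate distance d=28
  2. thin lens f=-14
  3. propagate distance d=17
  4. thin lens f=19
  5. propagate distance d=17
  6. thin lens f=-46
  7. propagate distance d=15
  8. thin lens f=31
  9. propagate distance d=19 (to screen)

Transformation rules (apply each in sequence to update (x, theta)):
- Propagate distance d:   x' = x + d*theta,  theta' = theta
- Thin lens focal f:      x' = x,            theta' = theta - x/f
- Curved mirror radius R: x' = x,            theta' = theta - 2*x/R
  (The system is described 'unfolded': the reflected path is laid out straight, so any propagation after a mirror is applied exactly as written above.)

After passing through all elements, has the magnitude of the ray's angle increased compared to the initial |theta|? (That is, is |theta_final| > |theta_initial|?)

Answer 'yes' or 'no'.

Initial: x=-1.0000 theta=-0.2000
After 1 (propagate distance d=28): x=-6.6000 theta=-0.2000
After 2 (thin lens f=-14): x=-6.6000 theta=-47/70 (≈-0.6714)
After 3 (propagate distance d=17): x=-1261/70 (≈-18.0143) theta=-47/70 (≈-0.6714)
After 4 (thin lens f=19): x=-1261/70 (≈-18.0143) theta=184/665 (≈0.2767)
After 5 (propagate distance d=17): x=-2529/190 (≈-13.3105) theta=184/665 (≈0.2767)
After 6 (thin lens f=-46): x=-2529/190 (≈-13.3105) theta=-155/12236 (≈-0.0127)
After 7 (propagate distance d=15): x=-825963/61180 (≈-13.5005) theta=-155/12236 (≈-0.0127)
After 8 (thin lens f=31): x=-825963/61180 (≈-13.5005) theta=400969/948290 (≈0.4228)
After 9 (propagate distance d=19 (to screen)): x=-10368031/1896580 (≈-5.4667) theta=400969/948290 (≈0.4228)
|theta_initial|=0.2000 |theta_final|=400969/948290 (≈0.4228) -> increased

Answer: yes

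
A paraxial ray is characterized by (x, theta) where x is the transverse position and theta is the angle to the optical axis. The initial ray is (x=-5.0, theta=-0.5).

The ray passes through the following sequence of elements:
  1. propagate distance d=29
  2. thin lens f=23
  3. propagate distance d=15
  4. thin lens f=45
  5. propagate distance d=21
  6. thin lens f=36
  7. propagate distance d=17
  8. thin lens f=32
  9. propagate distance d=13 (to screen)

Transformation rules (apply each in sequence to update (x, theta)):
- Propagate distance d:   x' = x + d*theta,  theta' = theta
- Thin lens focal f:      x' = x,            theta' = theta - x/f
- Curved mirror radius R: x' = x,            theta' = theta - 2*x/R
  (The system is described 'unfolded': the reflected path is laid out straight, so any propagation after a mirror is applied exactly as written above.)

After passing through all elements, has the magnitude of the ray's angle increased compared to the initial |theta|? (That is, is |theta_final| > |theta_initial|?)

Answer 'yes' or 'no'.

Initial: x=-5.0000 theta=-0.5000
After 1 (propagate distance d=29): x=-19.5000 theta=-0.5000
After 2 (thin lens f=23): x=-19.5000 theta=8/23 (≈0.3478)
After 3 (propagate distance d=15): x=-657/46 (≈-14.2826) theta=8/23 (≈0.3478)
After 4 (thin lens f=45): x=-657/46 (≈-14.2826) theta=153/230 (≈0.6652)
After 5 (propagate distance d=21): x=-36/115 (≈-0.3130) theta=153/230 (≈0.6652)
After 6 (thin lens f=36): x=-36/115 (≈-0.3130) theta=31/46 (≈0.6739)
After 7 (propagate distance d=17): x=2563/230 (≈11.1435) theta=31/46 (≈0.6739)
After 8 (thin lens f=32): x=2563/230 (≈11.1435) theta=2397/7360 (≈0.3257)
After 9 (propagate distance d=13 (to screen)): x=113177/7360 (≈15.3773) theta=2397/7360 (≈0.3257)
|theta_initial|=0.5000 |theta_final|=2397/7360 (≈0.3257) -> not increased

Answer: no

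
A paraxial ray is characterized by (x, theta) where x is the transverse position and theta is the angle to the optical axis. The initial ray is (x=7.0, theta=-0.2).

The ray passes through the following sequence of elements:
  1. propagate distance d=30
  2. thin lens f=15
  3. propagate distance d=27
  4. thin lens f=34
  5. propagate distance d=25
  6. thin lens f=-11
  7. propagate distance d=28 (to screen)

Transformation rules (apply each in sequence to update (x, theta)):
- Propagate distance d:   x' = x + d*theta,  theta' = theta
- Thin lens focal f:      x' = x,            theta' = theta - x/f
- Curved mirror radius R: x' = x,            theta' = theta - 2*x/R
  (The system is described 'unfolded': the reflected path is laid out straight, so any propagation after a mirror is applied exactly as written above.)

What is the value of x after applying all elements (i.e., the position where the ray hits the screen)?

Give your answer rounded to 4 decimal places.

Answer: -31.8159

Derivation:
Initial: x=7.0000 theta=-0.2000
After 1 (propagate distance d=30): x=1.0000 theta=-0.2000
After 2 (thin lens f=15): x=1.0000 theta=-4/15 (≈-0.2667)
After 3 (propagate distance d=27): x=-6.2000 theta=-4/15 (≈-0.2667)
After 4 (thin lens f=34): x=-6.2000 theta=-43/510 (≈-0.0843)
After 5 (propagate distance d=25): x=-4237/510 (≈-8.3078) theta=-43/510 (≈-0.0843)
After 6 (thin lens f=-11): x=-4237/510 (≈-8.3078) theta=-157/187 (≈-0.8396)
After 7 (propagate distance d=28 (to screen)): x=-178487/5610 (≈-31.8159) theta=-157/187 (≈-0.8396)
Rounded to 4 decimal places: x = -31.8159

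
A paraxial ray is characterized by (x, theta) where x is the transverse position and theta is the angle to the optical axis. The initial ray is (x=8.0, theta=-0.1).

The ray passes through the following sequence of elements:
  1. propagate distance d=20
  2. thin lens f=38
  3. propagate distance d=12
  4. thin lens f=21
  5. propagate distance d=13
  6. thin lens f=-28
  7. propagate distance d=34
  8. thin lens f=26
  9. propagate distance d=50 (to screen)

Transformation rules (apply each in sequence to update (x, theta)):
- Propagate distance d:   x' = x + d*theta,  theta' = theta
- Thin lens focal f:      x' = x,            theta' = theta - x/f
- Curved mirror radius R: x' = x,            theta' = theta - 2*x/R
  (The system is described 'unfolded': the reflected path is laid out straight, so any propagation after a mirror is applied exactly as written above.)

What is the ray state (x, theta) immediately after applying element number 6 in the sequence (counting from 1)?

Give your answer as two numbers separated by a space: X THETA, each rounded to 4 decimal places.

Initial: x=8.0000 theta=-0.1000
After 1 (propagate distance d=20): x=6.0000 theta=-0.1000
After 2 (thin lens f=38): x=6.0000 theta=-49/190 (≈-0.2579)
After 3 (propagate distance d=12): x=276/95 (≈2.9053) theta=-49/190 (≈-0.2579)
After 4 (thin lens f=21): x=276/95 (≈2.9053) theta=-527/1330 (≈-0.3962)
After 5 (propagate distance d=13): x=-2987/1330 (≈-2.2459) theta=-527/1330 (≈-0.3962)
After 6 (thin lens f=-28): x=-2987/1330 (≈-2.2459) theta=-17743/37240 (≈-0.4765)
Rounded to 4 decimal places: x = -2.2459, theta = -0.4765

Answer: -2.2459 -0.4765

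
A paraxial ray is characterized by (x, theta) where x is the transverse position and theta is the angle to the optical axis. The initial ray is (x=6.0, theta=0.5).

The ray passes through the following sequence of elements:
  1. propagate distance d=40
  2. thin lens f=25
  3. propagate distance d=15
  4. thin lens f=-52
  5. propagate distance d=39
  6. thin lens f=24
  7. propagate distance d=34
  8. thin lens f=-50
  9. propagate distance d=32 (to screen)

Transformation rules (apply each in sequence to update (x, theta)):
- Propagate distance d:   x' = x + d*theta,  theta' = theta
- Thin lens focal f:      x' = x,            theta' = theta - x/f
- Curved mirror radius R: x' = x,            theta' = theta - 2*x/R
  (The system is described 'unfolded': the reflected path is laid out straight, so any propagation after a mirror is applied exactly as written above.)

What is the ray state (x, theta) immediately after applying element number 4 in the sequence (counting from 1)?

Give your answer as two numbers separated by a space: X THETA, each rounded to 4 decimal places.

Initial: x=6.0000 theta=0.5000
After 1 (propagate distance d=40): x=26.0000 theta=0.5000
After 2 (thin lens f=25): x=26.0000 theta=-0.5400
After 3 (propagate distance d=15): x=17.9000 theta=-0.5400
After 4 (thin lens f=-52): x=17.9000 theta=-509/2600 (≈-0.1958)
Rounded to 4 decimal places: x = 17.9000, theta = -0.1958

Answer: 17.9000 -0.1958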